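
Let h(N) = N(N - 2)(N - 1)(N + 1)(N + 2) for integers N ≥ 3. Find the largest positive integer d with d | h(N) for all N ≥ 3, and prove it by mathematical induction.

Computing the first values: h(3) = 120 and h(4) = 720; gcd(120, 720) = 120, so d ≤ 120.
We prove 120 | N(N - 2)(N - 1)(N + 1)(N + 2) for all N ≥ 3 by induction on N.
For the base case N = 3: h(3) = 120 = 120·(1), so 120 | h(3).
For the inductive step, assume it holds for an arbitrary j ≥ 3, i.e. 120 | h(j). Then
h(j+1) − h(j) = (j-1)·j·(j+1)·(j+2)·(j+3) − (j-2)·(j-1)·j·(j+1)·(j+2) = (j-1)·j·(j+1)·(j+2)·[(j+3) − (j-2)] = 5·(j-1)·j·(j+1)·(j+2). The product of 4 consecutive integers is divisible by (4)! = 24, so h(j+1) − h(j) is divisible by 5·24 = 120. By the inductive hypothesis 120 | h(j), hence 120 | h(j+1).
By induction, the statement is established for all N ≥ 3.
Therefore the largest such d is 120.

d = 120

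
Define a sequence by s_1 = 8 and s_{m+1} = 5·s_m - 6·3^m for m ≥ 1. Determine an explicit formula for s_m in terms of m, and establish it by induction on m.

s_m = 3^(m + 1) - 5^(m - 1)

Computing the first terms: s_1 = 8, s_2 = 22, s_3 = 56. This suggests s_m = 3^(m + 1) - 5^(m - 1).
Base case (m = 1): the formula gives 8 = 8 = s_1.
For the inductive step, assume it holds for an arbitrary k ≥ 1, so s_k = 3^(k + 1) - 5^(k - 1).
Then s_{k+1} = 5·s_k - 6·3^k = 5·(3^(k + 1) - 5^(k - 1)) - 6·3^k = 3^(k + 2) - 5^k = 3^((k+1) + 1) - 5^((k+1) - 1),
which is the claimed formula at m = k+1.
This completes the induction.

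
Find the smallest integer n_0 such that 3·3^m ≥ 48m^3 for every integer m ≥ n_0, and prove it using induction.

n_0 = 9

At m = 8: 19683 < 24576, so the inequality fails and n_0 ≥ 9. We prove 3·3^m ≥ 48m^3 for all m ≥ 9.
Base step (m = 9): 3·3^m = 59049 and 48m^3 = 34992, so 59049 ≥ 34992.
Inductive step: suppose the statement holds for some r ≥ 9, so 3·3^r ≥ 48r^3.
Then 3·3^(r + 1) = 3·(3·3^r) ≥ 3·(48r^3).
Also, for r ≥ 9 we have 3·(48r^3) ≥ 48(r+1)^3, since 3 ≥ (1 + 1/r)^3 for all r ≥ 9.
Combining, 3·3^(r + 1) ≥ 48(r+1)^3.
This completes the induction.
Hence the smallest such n_0 is 9.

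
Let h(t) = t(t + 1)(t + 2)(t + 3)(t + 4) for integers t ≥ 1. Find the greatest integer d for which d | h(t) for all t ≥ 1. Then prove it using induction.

Computing the first values: h(1) = 120 and h(2) = 720; gcd(120, 720) = 120, so d ≤ 120.
We prove 120 | t(t + 1)(t + 2)(t + 3)(t + 4) for all t ≥ 1 by induction on t.
For the base case t = 1: h(1) = 120 = 120·(1), so 120 | h(1).
Suppose the result is true for t = k, i.e. 120 | h(k). Then
h(k+1) − h(k) = (k+1)·(k+2)·(k+3)·(k+4)·(k+5) − k·(k+1)·(k+2)·(k+3)·(k+4) = (k+1)·(k+2)·(k+3)·(k+4)·[(k+5) − k] = 5·(k+1)·(k+2)·(k+3)·(k+4). The product of 4 consecutive integers is divisible by (4)! = 24, so h(k+1) − h(k) is divisible by 5·24 = 120. By the inductive hypothesis 120 | h(k), hence 120 | h(k+1).
This completes the induction.
Therefore the largest such d is 120.

d = 120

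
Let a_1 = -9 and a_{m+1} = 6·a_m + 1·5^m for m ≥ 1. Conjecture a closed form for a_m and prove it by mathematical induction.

a_m = -5^m - 4·6^(m - 1)

Computing the first terms: a_1 = -9, a_2 = -49, a_3 = -269. This suggests a_m = -5^m - 4·6^(m - 1).
Base case (m = 1): the formula gives -9 = -9 = a_1.
For the inductive step, assume it holds for an arbitrary r ≥ 1, so a_r = -5^r - 4·6^(r - 1).
Then a_{r+1} = 6·a_r + 1·5^r = 6·(-5^r - 4·6^(r - 1)) + 1·5^r = -5^(r + 1) - 4·6^r = -5^(r+1) - 4·6^((r+1) - 1),
which is the claimed formula at m = r+1.
Hence, by induction on m, the claim holds for every m ≥ 1.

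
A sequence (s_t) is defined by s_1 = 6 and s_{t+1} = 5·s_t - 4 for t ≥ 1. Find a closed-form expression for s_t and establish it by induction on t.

Computing the first terms: s_1 = 6, s_2 = 26, s_3 = 126. This suggests s_t = 5^t + 1.
For the base case t = 1: the formula gives 6 = 6 = s_1.
For the inductive step, assume it holds for an arbitrary j ≥ 1, so s_j = 5^j + 1.
Then s_{j+1} = 5·s_j - 4 = 5·(5^j + 1) - 4 = 5^(j + 1) + 1,
which is the claimed formula at t = j+1.
By induction, the statement is established for all t ≥ 1.

s_t = 5^t + 1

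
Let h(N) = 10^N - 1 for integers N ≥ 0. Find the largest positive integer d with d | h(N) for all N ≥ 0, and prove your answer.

d = 9

Computing the first values: h(0) = 0 and h(1) = 9; gcd(0, 9) = 9, so d ≤ 9.
We prove 9 | 10^N - 1 for all N ≥ 0 by induction on N.
Base case (N = 0): h(0) = 0 = 9·(0), so 9 | h(0).
Suppose the result is true for N = r, i.e. 9 | h(r). Then
h(r+1) = 10^(r+1) - 1 = 10·(10^r - 1) + 9 = 10·h(r) + 9. The first term is divisible by 9 by the inductive hypothesis, and 9 is divisible by 9. Hence 9 | h(r+1).
By induction, the statement is established for all N ≥ 0.
Therefore the largest such d is 9.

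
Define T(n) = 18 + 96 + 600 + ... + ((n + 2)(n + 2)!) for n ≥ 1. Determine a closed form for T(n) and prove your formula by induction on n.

T(n) = (n + 3)! - 6

We claim T(n) = (n + 3)! - 6 for all n ≥ 1.
For the base case n = 1: T(1) = 18, and the closed form gives 18. They agree.
Suppose the result is true for n = m, so T(m) = (m + 3)! - 6.
Then T(m+1) = T(m) + ((m + 3)(m + 3)!) = ((m + 3)! - 6) + ((m + 3)(m + 3)!).
Simplifying, T(m+1) = ((m+1) + 3)! - 6,
which is the closed form with n = m+1.
Hence, by induction on n, the claim holds for every n ≥ 1.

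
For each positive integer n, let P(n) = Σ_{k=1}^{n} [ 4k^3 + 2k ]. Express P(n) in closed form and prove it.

P(n) = n(n + 1)(n^2 + n + 1)

We claim P(n) = n(n + 1)(n^2 + n + 1) for all n ≥ 1.
When n = 1: P(1) = 6, and the closed form gives 6. They agree.
Inductive step: assume the claim holds for n = k, so P(k) = k(k^3 + 2k^2 + 2k + 1).
Then P(k+1) = P(k) + (2k + 4(k + 1)^3 + 2) = (k(k^3 + 2k^2 + 2k + 1)) + (2k + 4(k + 1)^3 + 2).
Simplifying, P(k+1) = (k + 1)(k + 2)(k^2 + 3k + 3) = (k+1)((k+1) + 1)((k+1)^2 + (k+1) + 1),
which is the closed form with n = k+1.
By induction, the statement is established for all n ≥ 1.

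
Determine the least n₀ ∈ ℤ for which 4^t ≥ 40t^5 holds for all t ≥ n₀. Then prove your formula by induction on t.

At t = 11: 4194304 < 6442040, so the inequality fails and n₀ ≥ 12. We prove 4^t ≥ 40t^5 for all t ≥ 12.
When t = 12: 4^t = 16777216 and 40t^5 = 9953280, so 16777216 ≥ 9953280.
Inductive step: suppose the statement holds for some m ≥ 12, so 4^m ≥ 40m^5.
Then 4^(m + 1) = 4·(4^m) ≥ 4·(40m^5).
Also, for m ≥ 12 we have 4·(40m^5) ≥ 40(m+1)^5, since 4 ≥ (1 + 1/m)^5 for all m ≥ 12.
Combining, 4^(m + 1) ≥ 40(m+1)^5.
This completes the induction.
Hence the smallest such n₀ is 12.

n₀ = 12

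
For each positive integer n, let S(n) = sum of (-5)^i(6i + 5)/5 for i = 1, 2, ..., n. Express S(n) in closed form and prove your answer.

We claim S(n) = (-5)^n(n + 1) - 1 for all n ≥ 1.
When n = 1: S(1) = -11, and the closed form gives -11. They agree.
Inductive step: assume the claim holds for n = i, so S(i) = (-5)^i(i + 1) - 1.
Then S(i+1) = S(i) + ((-5)^i(-6i - 11)) = ((-5)^i(i + 1) - 1) + ((-5)^i(-6i - 11)).
Simplifying, S(i+1) = -5(-5)^i·i - 10(-5)^i - 1 = (-5)^(i+1)((i+1) + 1) - 1,
which is the closed form with n = i+1.
By induction, the statement is established for all n ≥ 1.

S(n) = (-5)^n(n + 1) - 1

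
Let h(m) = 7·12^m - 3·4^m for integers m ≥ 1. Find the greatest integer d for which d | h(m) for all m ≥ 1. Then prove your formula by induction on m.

Computing the first values: h(1) = 72 and h(2) = 960; gcd(72, 960) = 24, so d ≤ 24.
We prove 24 | 7·12^m - 3·4^m for all m ≥ 1 by induction on m.
When m = 1: h(1) = 72 = 24·(3), so 24 | h(1).
Inductive step: suppose the statement holds for some p ≥ 1, i.e. 24 | h(p). Then
h(p+1) − 12·h(p) = (7·12^(p+1) - 3·4^(p+1)) − 12·(7·12^p - 3·4^p) = (-3)·4^p·(4 − 12) = (24)·4^p. Since 24 | h(p) by the inductive hypothesis, 24 | 12·h(p); and 24 | 24 since 24 = 24·1. Therefore 24 | h(p+1).
By the principle of mathematical induction, the result holds for all m ≥ 1.
Therefore the largest such d is 24.

d = 24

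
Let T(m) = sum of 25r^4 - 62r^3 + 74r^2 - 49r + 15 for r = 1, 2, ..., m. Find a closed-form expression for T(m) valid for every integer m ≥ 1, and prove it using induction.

We claim T(m) = m(5m^4 - 3m^3 + 2m^2 - 3m + 2) for all m ≥ 1.
For the base case m = 1: T(1) = 3, and the closed form gives 3. They agree.
Suppose the result is true for m = r, so T(r) = r(5r^4 - 3r^3 + 2r^2 - 3r + 2).
Then T(r+1) = T(r) + (25r^4 + 38r^3 + 38r^2 + 13r + 3) = (r(5r^4 - 3r^3 + 2r^2 - 3r + 2)) + (25r^4 + 38r^3 + 38r^2 + 13r + 3).
Simplifying, T(r+1) = (r + 1)(5r^4 + 17r^3 + 23r^2 + 12r + 3) = (r+1)(5(r+1)^4 - 3(r+1)^3 + 2(r+1)^2 - 3(r+1) + 2),
which is the closed form with m = r+1.
Hence, by induction on m, the claim holds for every m ≥ 1.

T(m) = m(5m^4 - 3m^3 + 2m^2 - 3m + 2)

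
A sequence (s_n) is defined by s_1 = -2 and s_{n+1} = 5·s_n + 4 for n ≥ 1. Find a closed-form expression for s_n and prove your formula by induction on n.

s_n = -5^(n - 1) - 1

Computing the first terms: s_1 = -2, s_2 = -6, s_3 = -26. This suggests s_n = -5^(n - 1) - 1.
For the base case n = 1: the formula gives -2 = -2 = s_1.
Suppose the result is true for n = r, so s_r = -5^(r - 1) - 1.
Then s_{r+1} = 5·s_r + 4 = 5·(-5^(r - 1) - 1) + 4 = -5^r - 1 = -5^((r+1) - 1) - 1,
which is the claimed formula at n = r+1.
By the principle of mathematical induction, the result holds for all n ≥ 1.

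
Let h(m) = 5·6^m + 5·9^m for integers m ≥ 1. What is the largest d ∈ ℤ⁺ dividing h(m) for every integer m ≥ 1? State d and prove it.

Computing the first values: h(1) = 75 and h(2) = 585; gcd(75, 585) = 15, so d ≤ 15.
We prove 15 | 5·6^m + 5·9^m for all m ≥ 1 by induction on m.
When m = 1: h(1) = 75 = 15·(5), so 15 | h(1).
Inductive step: suppose the statement holds for some k ≥ 1, i.e. 15 | h(k). Then
h(k+1) − 9·h(k) = (5·6^(k+1) + 5·9^(k+1)) − 9·(5·6^k + 5·9^k) = (5)·6^k·(6 − 9) = (-15)·6^k. Since 15 | h(k) by the inductive hypothesis, 15 | 9·h(k); and 15 | -15 since -15 = 15·-1. Therefore 15 | h(k+1).
By induction, the statement is established for all m ≥ 1.
Therefore the largest such d is 15.

d = 15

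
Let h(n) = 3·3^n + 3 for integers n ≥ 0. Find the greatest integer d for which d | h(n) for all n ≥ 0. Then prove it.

d = 6

Computing the first values: h(0) = 6 and h(1) = 12; gcd(6, 12) = 6, so d ≤ 6.
We prove 6 | 3·3^n + 3 for all n ≥ 0 by induction on n.
For the base case n = 0: h(0) = 6 = 6·(1), so 6 | h(0).
For the inductive step, assume it holds for an arbitrary i ≥ 0, i.e. 6 | h(i). Then
h(i+1) = 3·3^(i+1) + 3 = 3·(3·3^i + 3) - 6 = 3·h(i) - 6. The first term is divisible by 6 by the inductive hypothesis, and -6 is divisible by 6. Hence 6 | h(i+1).
Hence, by induction on n, the claim holds for every n ≥ 0.
Therefore the largest such d is 6.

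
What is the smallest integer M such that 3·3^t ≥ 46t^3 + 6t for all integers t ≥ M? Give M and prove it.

M = 9

At t = 8: 19683 < 23600, so the inequality fails and M ≥ 9. We prove 3·3^t ≥ 46t^3 + 6t for all t ≥ 9.
For the base case t = 9: 3·3^t = 59049 and 46t^3 + 6t = 33588, so 59049 ≥ 33588.
Inductive step: suppose the statement holds for some m ≥ 9, so 3·3^m ≥ 46m^3 + 6m.
Then 3·3^(m + 1) = 3·(3·3^m) ≥ 3·(46m^3 + 6m).
Also, for m ≥ 9 we have 3·(46m^3 + 6m) ≥ 46(m+1)^3 + 6(m+1), since 3·(46m^3 + 6m) − (46(m+1)^3 + 6(m+1)) = 92m^3 - 138m^2 - 126m - 52, which is nonnegative for all m ≥ 9.
Combining, 3·3^(m + 1) ≥ 46(m+1)^3 + 6(m+1).
This completes the induction.
Hence the smallest such M is 9.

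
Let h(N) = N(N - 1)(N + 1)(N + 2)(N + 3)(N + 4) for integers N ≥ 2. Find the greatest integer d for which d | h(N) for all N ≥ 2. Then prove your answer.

d = 720

Computing the first values: h(2) = 720 and h(3) = 5040; gcd(720, 5040) = 720, so d ≤ 720.
We prove 720 | N(N - 1)(N + 1)(N + 2)(N + 3)(N + 4) for all N ≥ 2 by induction on N.
Base case (N = 2): h(2) = 720 = 720·(1), so 720 | h(2).
Inductive step: assume the claim holds for N = i, i.e. 720 | h(i). Then
h(i+1) − h(i) = i·(i+1)·(i+2)·(i+3)·(i+4)·(i+5) − (i-1)·i·(i+1)·(i+2)·(i+3)·(i+4) = i·(i+1)·(i+2)·(i+3)·(i+4)·[(i+5) − (i-1)] = 6·i·(i+1)·(i+2)·(i+3)·(i+4). The product of 5 consecutive integers is divisible by (5)! = 120, so h(i+1) − h(i) is divisible by 6·120 = 720. By the inductive hypothesis 720 | h(i), hence 720 | h(i+1).
By the principle of mathematical induction, the result holds for all N ≥ 2.
Therefore the largest such d is 720.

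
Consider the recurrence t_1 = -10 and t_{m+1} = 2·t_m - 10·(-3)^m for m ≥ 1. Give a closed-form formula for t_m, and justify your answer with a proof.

Computing the first terms: t_1 = -10, t_2 = 10, t_3 = -70. This suggests t_m = 2(-3)^m - 2^(m + 1).
Base step (m = 1): the formula gives -10 = -10 = t_1.
Suppose the result is true for m = k, so t_k = 2(-3)^k - 2^(k + 1).
Then t_{k+1} = 2·t_k - 10·(-3)^k = 2·(2(-3)^k - 2^(k + 1)) - 10·(-3)^k = 2(-3)^(k + 1) - 2^(k + 2) = 2(-3)^(k+1) - 2^((k+1) + 1),
which is the claimed formula at m = k+1.
This completes the induction.

t_m = 2(-3)^m - 2^(m + 1)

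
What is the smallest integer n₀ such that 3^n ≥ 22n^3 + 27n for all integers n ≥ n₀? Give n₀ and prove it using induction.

At n = 8: 6561 < 11480, so the inequality fails and n₀ ≥ 9. We prove 3^n ≥ 22n^3 + 27n for all n ≥ 9.
Base step (n = 9): 3^n = 19683 and 22n^3 + 27n = 16281, so 19683 ≥ 16281.
For the inductive step, assume it holds for an arbitrary r ≥ 9, so 3^r ≥ 22r^3 + 27r.
Then 3^(r + 1) = 3·(3^r) ≥ 3·(22r^3 + 27r).
Also, for r ≥ 9 we have 3·(22r^3 + 27r) ≥ 22(r+1)^3 + 27(r+1), since 3·(22r^3 + 27r) − (22(r+1)^3 + 27(r+1)) = 44r^3 - 66r^2 - 12r - 49, which is nonnegative for all r ≥ 9.
Combining, 3^(r + 1) ≥ 22(r+1)^3 + 27(r+1).
This completes the induction.
Hence the smallest such n₀ is 9.

n₀ = 9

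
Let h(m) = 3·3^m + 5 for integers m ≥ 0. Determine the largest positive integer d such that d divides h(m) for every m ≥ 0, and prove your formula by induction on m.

Computing the first values: h(0) = 8 and h(1) = 14; gcd(8, 14) = 2, so d ≤ 2.
We prove 2 | 3·3^m + 5 for all m ≥ 0 by induction on m.
For the base case m = 0: h(0) = 8 = 2·(4), so 2 | h(0).
For the inductive step, assume it holds for an arbitrary r ≥ 0, i.e. 2 | h(r). Then
h(r+1) = 3·3^(r+1) + 5 = 3·(3·3^r + 5) - 10 = 3·h(r) - 10. The first term is divisible by 2 by the inductive hypothesis, and -10 is divisible by 2. Hence 2 | h(r+1).
By the principle of mathematical induction, the result holds for all m ≥ 0.
Therefore the largest such d is 2.

d = 2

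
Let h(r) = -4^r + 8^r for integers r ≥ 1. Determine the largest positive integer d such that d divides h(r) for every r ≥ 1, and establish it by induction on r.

Computing the first values: h(1) = 4 and h(2) = 48; gcd(4, 48) = 4, so d ≤ 4.
We prove 4 | -4^r + 8^r for all r ≥ 1 by induction on r.
Base step (r = 1): h(1) = 4 = 4·(1), so 4 | h(1).
Inductive step: assume the claim holds for r = i, i.e. 4 | h(i). Then
8^{i+1} − 4^{i+1} = 8·8^i − 4·4^i = 8·(8^i − 4^i) + (4)·4^i. The first term is divisible by 4 by the inductive hypothesis, and the second term (4)·4^i is divisible by 4 since 4 | 4. Hence 4 | h(i+1).
Hence, by induction on r, the claim holds for every r ≥ 1.
Therefore the largest such d is 4.

d = 4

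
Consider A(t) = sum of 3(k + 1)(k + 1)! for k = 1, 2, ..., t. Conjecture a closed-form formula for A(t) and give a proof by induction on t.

We claim A(t) = 3(t + 2)! - 6 for all t ≥ 1.
Base case (t = 1): A(1) = 12, and the closed form gives 12. They agree.
Inductive step: assume the claim holds for t = k, so A(k) = 3(k + 2)! - 6.
Then A(k+1) = A(k) + (3(k + 2)(k + 2)!) = (3(k + 2)! - 6) + (3(k + 2)(k + 2)!).
Simplifying, A(k+1) = 3((k+1) + 2)! - 6,
which is the closed form with t = k+1.
By the principle of mathematical induction, the result holds for all t ≥ 1.

A(t) = 3(t + 2)! - 6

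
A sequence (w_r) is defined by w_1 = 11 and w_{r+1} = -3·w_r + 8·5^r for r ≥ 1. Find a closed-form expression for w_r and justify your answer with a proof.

Computing the first terms: w_1 = 11, w_2 = 7, w_3 = 179. This suggests w_r = -2(-3)^r + 5^r.
For the base case r = 1: the formula gives 11 = 11 = w_1.
Suppose the result is true for r = k, so w_k = -2(-3)^k + 5^k.
Then w_{k+1} = -3·w_k + 8·5^k = -3·(-2(-3)^k + 5^k) + 8·5^k = -2(-3)^(k + 1) + 5^(k + 1),
which is the claimed formula at r = k+1.
This completes the induction.

w_r = -2(-3)^r + 5^r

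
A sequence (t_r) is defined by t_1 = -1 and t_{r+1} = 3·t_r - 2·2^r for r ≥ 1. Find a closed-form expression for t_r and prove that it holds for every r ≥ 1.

t_r = 2^(r + 1) - 5·3^(r - 1)

Computing the first terms: t_1 = -1, t_2 = -7, t_3 = -29. This suggests t_r = 2^(r + 1) - 5·3^(r - 1).
For the base case r = 1: the formula gives -1 = -1 = t_1.
Inductive step: assume the claim holds for r = p, so t_p = 2^(p + 1) - 5·3^(p - 1).
Then t_{p+1} = 3·t_p - 2·2^p = 3·(2^(p + 1) - 5·3^(p - 1)) - 2·2^p = 2^(p + 2) - 5·3^p = 2^((p+1) + 1) - 5·3^((p+1) - 1),
which is the claimed formula at r = p+1.
By the principle of mathematical induction, the result holds for all r ≥ 1.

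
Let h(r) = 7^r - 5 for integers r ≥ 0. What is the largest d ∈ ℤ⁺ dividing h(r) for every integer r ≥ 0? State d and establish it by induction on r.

d = 2

Computing the first values: h(0) = -4 and h(1) = 2; gcd(-4, 2) = 2, so d ≤ 2.
We prove 2 | 7^r - 5 for all r ≥ 0 by induction on r.
When r = 0: h(0) = -4 = 2·(-2), so 2 | h(0).
Suppose the result is true for r = j, i.e. 2 | h(j). Then
h(j+1) = 7^(j+1) - 5 = 7·(7^j - 5) + 30 = 7·h(j) + 30. The first term is divisible by 2 by the inductive hypothesis, and 30 is divisible by 2. Hence 2 | h(j+1).
By the principle of mathematical induction, the result holds for all r ≥ 0.
Therefore the largest such d is 2.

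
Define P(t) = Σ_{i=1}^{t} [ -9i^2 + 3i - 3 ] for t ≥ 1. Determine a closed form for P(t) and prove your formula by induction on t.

P(t) = -3t(t^2 + t + 1)

We claim P(t) = -3t(t^2 + t + 1) for all t ≥ 1.
Base case (t = 1): P(1) = -9, and the closed form gives -9. They agree.
Suppose the result is true for t = i, so P(i) = 3i(-i^2 - i - 1).
Then P(i+1) = P(i) + (3i - 9(i + 1)^2) = (3i(-i^2 - i - 1)) + (3i - 9(i + 1)^2).
Simplifying, P(i+1) = -3(i + 1)(i^2 + 3i + 3) = -3(i+1)((i+1)^2 + (i+1) + 1),
which is the closed form with t = i+1.
By the principle of mathematical induction, the result holds for all t ≥ 1.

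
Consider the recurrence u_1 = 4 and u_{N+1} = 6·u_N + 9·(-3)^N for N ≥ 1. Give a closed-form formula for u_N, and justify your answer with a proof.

u_N = -(-3)^N + 6^(N - 1)

Computing the first terms: u_1 = 4, u_2 = -3, u_3 = 63. This suggests u_N = -(-3)^N + 6^(N - 1).
When N = 1: the formula gives 4 = 4 = u_1.
For the inductive step, assume it holds for an arbitrary p ≥ 1, so u_p = -(-3)^p + 6^(p - 1).
Then u_{p+1} = 6·u_p + 9·(-3)^p = 6·(-(-3)^p + 6^(p - 1)) + 9·(-3)^p = -(-3)^(p + 1) + 6^p = -(-3)^(p+1) + 6^((p+1) - 1),
which is the claimed formula at N = p+1.
By induction, the statement is established for all N ≥ 1.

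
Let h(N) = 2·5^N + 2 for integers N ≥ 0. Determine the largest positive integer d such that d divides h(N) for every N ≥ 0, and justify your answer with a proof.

d = 4

Computing the first values: h(0) = 4 and h(1) = 12; gcd(4, 12) = 4, so d ≤ 4.
We prove 4 | 2·5^N + 2 for all N ≥ 0 by induction on N.
When N = 0: h(0) = 4 = 4·(1), so 4 | h(0).
For the inductive step, assume it holds for an arbitrary r ≥ 0, i.e. 4 | h(r). Then
h(r+1) = 2·5^(r+1) + 2 = 5·(2·5^r + 2) - 8 = 5·h(r) - 8. The first term is divisible by 4 by the inductive hypothesis, and -8 is divisible by 4. Hence 4 | h(r+1).
By induction, the statement is established for all N ≥ 0.
Therefore the largest such d is 4.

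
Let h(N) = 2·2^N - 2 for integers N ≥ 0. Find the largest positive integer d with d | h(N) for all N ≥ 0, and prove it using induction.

Computing the first values: h(0) = 0 and h(1) = 2; gcd(0, 2) = 2, so d ≤ 2.
We prove 2 | 2·2^N - 2 for all N ≥ 0 by induction on N.
Base step (N = 0): h(0) = 0 = 2·(0), so 2 | h(0).
For the inductive step, assume it holds for an arbitrary p ≥ 0, i.e. 2 | h(p). Then
h(p+1) = 2·2^(p+1) - 2 = 2·(2·2^p - 2) + 2 = 2·h(p) + 2. The first term is divisible by 2 by the inductive hypothesis, and 2 is divisible by 2. Hence 2 | h(p+1).
By the principle of mathematical induction, the result holds for all N ≥ 0.
Therefore the largest such d is 2.

d = 2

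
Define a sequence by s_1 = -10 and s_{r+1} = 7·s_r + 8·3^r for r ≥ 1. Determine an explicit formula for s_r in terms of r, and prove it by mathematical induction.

Computing the first terms: s_1 = -10, s_2 = -46, s_3 = -250. This suggests s_r = -2·3^r - 4·7^(r - 1).
When r = 1: the formula gives -10 = -10 = s_1.
Suppose the result is true for r = p, so s_p = -2·3^p - 4·7^(p - 1).
Then s_{p+1} = 7·s_p + 8·3^p = 7·(-2·3^p - 4·7^(p - 1)) + 8·3^p = -2·3^(p + 1) - 4·7^p = -2·3^(p+1) - 4·7^((p+1) - 1),
which is the claimed formula at r = p+1.
This completes the induction.

s_r = -2·3^r - 4·7^(r - 1)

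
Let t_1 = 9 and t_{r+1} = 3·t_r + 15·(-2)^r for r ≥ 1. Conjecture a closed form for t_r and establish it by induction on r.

Computing the first terms: t_1 = 9, t_2 = -3, t_3 = 51. This suggests t_r = -3(-2)^r + 3^r.
When r = 1: the formula gives 9 = 9 = t_1.
Suppose the result is true for r = i, so t_i = -3(-2)^i + 3^i.
Then t_{i+1} = 3·t_i + 15·(-2)^i = 3·(-3(-2)^i + 3^i) + 15·(-2)^i = -3(-2)^(i + 1) + 3^(i + 1),
which is the claimed formula at r = i+1.
By induction, the statement is established for all r ≥ 1.

t_r = -3(-2)^r + 3^r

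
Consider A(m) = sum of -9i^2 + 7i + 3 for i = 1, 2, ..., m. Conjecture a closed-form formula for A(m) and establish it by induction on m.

A(m) = -m(3m^2 + m - 5)

We claim A(m) = -m(3m^2 + m - 5) for all m ≥ 1.
When m = 1: A(1) = 1, and the closed form gives 1. They agree.
Inductive step: suppose the statement holds for some i ≥ 1, so A(i) = i(-3i^2 - i + 5).
Then A(i+1) = A(i) + (-9i^2 - 11i + 1) = (i(-3i^2 - i + 5)) + (-9i^2 - 11i + 1).
Simplifying, A(i+1) = -(i + 1)(3i^2 + 7i - 1) = -(i+1)(3(i+1)^2 + (i+1) - 5),
which is the closed form with m = i+1.
This completes the induction.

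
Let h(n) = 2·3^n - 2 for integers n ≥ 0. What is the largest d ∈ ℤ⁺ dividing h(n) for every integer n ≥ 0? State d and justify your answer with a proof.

d = 4

Computing the first values: h(0) = 0 and h(1) = 4; gcd(0, 4) = 4, so d ≤ 4.
We prove 4 | 2·3^n - 2 for all n ≥ 0 by induction on n.
For the base case n = 0: h(0) = 0 = 4·(0), so 4 | h(0).
Suppose the result is true for n = k, i.e. 4 | h(k). Then
h(k+1) = 2·3^(k+1) - 2 = 3·(2·3^k - 2) + 4 = 3·h(k) + 4. The first term is divisible by 4 by the inductive hypothesis, and 4 is divisible by 4. Hence 4 | h(k+1).
Hence, by induction on n, the claim holds for every n ≥ 0.
Therefore the largest such d is 4.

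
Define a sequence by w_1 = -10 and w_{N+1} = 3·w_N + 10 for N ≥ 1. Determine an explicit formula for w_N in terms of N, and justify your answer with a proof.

Computing the first terms: w_1 = -10, w_2 = -20, w_3 = -50. This suggests w_N = -5·3^(N - 1) - 5.
When N = 1: the formula gives -10 = -10 = w_1.
Inductive step: assume the claim holds for N = k, so w_k = -5·3^(k - 1) - 5.
Then w_{k+1} = 3·w_k + 10 = 3·(-5·3^(k - 1) - 5) + 10 = -5·3^k - 5 = -5·3^((k+1) - 1) - 5,
which is the claimed formula at N = k+1.
Hence, by induction on N, the claim holds for every N ≥ 1.

w_N = -5·3^(N - 1) - 5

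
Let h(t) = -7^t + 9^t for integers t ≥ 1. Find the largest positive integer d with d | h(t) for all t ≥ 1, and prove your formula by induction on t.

Computing the first values: h(1) = 2 and h(2) = 32; gcd(2, 32) = 2, so d ≤ 2.
We prove 2 | -7^t + 9^t for all t ≥ 1 by induction on t.
When t = 1: h(1) = 2 = 2·(1), so 2 | h(1).
For the inductive step, assume it holds for an arbitrary k ≥ 1, i.e. 2 | h(k). Then
9^{k+1} − 7^{k+1} = 9·9^k − 7·7^k = 9·(9^k − 7^k) + (2)·7^k. The first term is divisible by 2 by the inductive hypothesis, and the second term (2)·7^k is divisible by 2 since 2 | 2. Hence 2 | h(k+1).
By the principle of mathematical induction, the result holds for all t ≥ 1.
Therefore the largest such d is 2.

d = 2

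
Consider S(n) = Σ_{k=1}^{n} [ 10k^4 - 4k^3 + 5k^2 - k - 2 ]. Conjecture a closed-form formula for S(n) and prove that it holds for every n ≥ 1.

We claim S(n) = n(2n^4 + 4n^3 + 3n^2 + n - 2) for all n ≥ 1.
When n = 1: S(1) = 8, and the closed form gives 8. They agree.
Inductive step: assume the claim holds for n = k, so S(k) = k(2k^4 + 4k^3 + 3k^2 + k - 2).
Then S(k+1) = S(k) + (10k^4 + 36k^3 + 53k^2 + 37k + 8) = (k(2k^4 + 4k^3 + 3k^2 + k - 2)) + (10k^4 + 36k^3 + 53k^2 + 37k + 8).
Simplifying, S(k+1) = (k + 1)(2k^4 + 12k^3 + 27k^2 + 27k + 8) = (k+1)(2(k+1)^4 + 4(k+1)^3 + 3(k+1)^2 + (k+1) - 2),
which is the closed form with n = k+1.
By induction, the statement is established for all n ≥ 1.

S(n) = n(2n^4 + 4n^3 + 3n^2 + n - 2)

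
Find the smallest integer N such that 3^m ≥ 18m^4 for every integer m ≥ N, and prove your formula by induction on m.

At m = 11: 177147 < 263538, so the inequality fails and N ≥ 12. We prove 3^m ≥ 18m^4 for all m ≥ 12.
Base step (m = 12): 3^m = 531441 and 18m^4 = 373248, so 531441 ≥ 373248.
Suppose the result is true for m = p, so 3^p ≥ 18p^4.
Then 3^(p + 1) = 3·(3^p) ≥ 3·(18p^4).
Also, for p ≥ 12 we have 3·(18p^4) ≥ 18(p+1)^4, since 3 ≥ (1 + 1/p)^4 for all p ≥ 12.
Combining, 3^(p + 1) ≥ 18(p+1)^4.
By induction, the statement is established for all m ≥ 12.
Hence the smallest such N is 12.

N = 12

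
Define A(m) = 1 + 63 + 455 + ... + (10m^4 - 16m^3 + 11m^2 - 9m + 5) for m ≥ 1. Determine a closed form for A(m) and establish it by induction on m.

A(m) = m(2m^4 + m^3 - m^2 - 3m + 2)

We claim A(m) = m(2m^4 + m^3 - m^2 - 3m + 2) for all m ≥ 1.
Base case (m = 1): A(1) = 1, and the closed form gives 1. They agree.
For the inductive step, assume it holds for an arbitrary k ≥ 1, so A(k) = k(2k^4 + k^3 - k^2 - 3k + 2).
Then A(k+1) = A(k) + (10k^4 + 24k^3 + 23k^2 + 5k + 1) = (k(2k^4 + k^3 - k^2 - 3k + 2)) + (10k^4 + 24k^3 + 23k^2 + 5k + 1).
Simplifying, A(k+1) = (k + 1)(2k^4 + 9k^3 + 14k^2 + 6k + 1) = (k+1)(2(k+1)^4 + (k+1)^3 - (k+1)^2 - 3(k+1) + 2),
which is the closed form with m = k+1.
This completes the induction.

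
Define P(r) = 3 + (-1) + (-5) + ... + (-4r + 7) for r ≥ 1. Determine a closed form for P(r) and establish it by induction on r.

P(r) = -r(2r - 5)

We claim P(r) = -r(2r - 5) for all r ≥ 1.
Base case (r = 1): P(1) = 3, and the closed form gives 3. They agree.
Inductive step: suppose the statement holds for some k ≥ 1, so P(k) = k(-2k + 5).
Then P(k+1) = P(k) + (-4k + 3) = (k(-2k + 5)) + (-4k + 3).
Simplifying, P(k+1) = -(k + 1)(2k - 3) = -(k+1)(2(k+1) - 5),
which is the closed form with r = k+1.
By induction, the statement is established for all r ≥ 1.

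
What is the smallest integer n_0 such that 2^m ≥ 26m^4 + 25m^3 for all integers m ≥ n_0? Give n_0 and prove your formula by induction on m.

n_0 = 23

At m = 22: 4194304 < 6356856, so the inequality fails and n_0 ≥ 23. We prove 2^m ≥ 26m^4 + 25m^3 for all m ≥ 23.
Base step (m = 23): 2^m = 8388608 and 26m^4 + 25m^3 = 7580041, so 8388608 ≥ 7580041.
Inductive step: assume the claim holds for m = p, so 2^p ≥ 26p^4 + 25p^3.
Then 2^(p + 1) = 2·(2^p) ≥ 2·(26p^4 + 25p^3).
Also, for p ≥ 23 we have 2·(26p^4 + 25p^3) ≥ 26(p+1)^4 + 25(p+1)^3, since 2·(26p^4 + 25p^3) − (26(p+1)^4 + 25(p+1)^3) = 26p^4 - 79p^3 - 231p^2 - 179p - 51, which is nonnegative for all p ≥ 23.
Combining, 2^(p + 1) ≥ 26(p+1)^4 + 25(p+1)^3.
By induction, the statement is established for all m ≥ 23.
Hence the smallest such n_0 is 23.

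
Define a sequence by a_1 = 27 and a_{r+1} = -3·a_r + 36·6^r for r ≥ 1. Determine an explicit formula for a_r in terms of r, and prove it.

a_r = -(-3)^r + 4·6^r

Computing the first terms: a_1 = 27, a_2 = 135, a_3 = 891. This suggests a_r = -(-3)^r + 4·6^r.
For the base case r = 1: the formula gives 27 = 27 = a_1.
For the inductive step, assume it holds for an arbitrary p ≥ 1, so a_p = -(-3)^p + 4·6^p.
Then a_{p+1} = -3·a_p + 36·6^p = -3·(-(-3)^p + 4·6^p) + 36·6^p = -(-3)^(p + 1) + 4·6^(p + 1),
which is the claimed formula at r = p+1.
By induction, the statement is established for all r ≥ 1.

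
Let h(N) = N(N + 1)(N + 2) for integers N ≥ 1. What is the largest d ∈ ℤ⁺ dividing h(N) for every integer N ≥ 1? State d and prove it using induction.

Computing the first values: h(1) = 6 and h(2) = 24; gcd(6, 24) = 6, so d ≤ 6.
We prove 6 | N(N + 1)(N + 2) for all N ≥ 1 by induction on N.
Base step (N = 1): h(1) = 6 = 6·(1), so 6 | h(1).
Suppose the result is true for N = k, i.e. 6 | h(k). Then
h(k+1) − h(k) = (k+1)·(k+2)·(k+3) − k·(k+1)·(k+2) = (k+1)·(k+2)·[(k+3) − k] = 3·(k+1)·(k+2). The product of 2 consecutive integers is divisible by (2)! = 2, so h(k+1) − h(k) is divisible by 3·2 = 6. By the inductive hypothesis 6 | h(k), hence 6 | h(k+1).
By induction, the statement is established for all N ≥ 1.
Therefore the largest such d is 6.

d = 6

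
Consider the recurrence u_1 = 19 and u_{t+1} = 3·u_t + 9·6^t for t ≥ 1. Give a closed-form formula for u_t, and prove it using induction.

u_t = 3^(t - 1) + 3·6^t

Computing the first terms: u_1 = 19, u_2 = 111, u_3 = 657. This suggests u_t = 3^(t - 1) + 3·6^t.
For the base case t = 1: the formula gives 19 = 19 = u_1.
Inductive step: suppose the statement holds for some m ≥ 1, so u_m = 3^(m - 1) + 3·6^m.
Then u_{m+1} = 3·u_m + 9·6^m = 3·(3^(m - 1) + 3·6^m) + 9·6^m = 3^m + 3·6^(m + 1) = 3^((m+1) - 1) + 3·6^(m+1),
which is the claimed formula at t = m+1.
Hence, by induction on t, the claim holds for every t ≥ 1.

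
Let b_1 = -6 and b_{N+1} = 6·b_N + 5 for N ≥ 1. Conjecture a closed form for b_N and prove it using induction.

Computing the first terms: b_1 = -6, b_2 = -31, b_3 = -181. This suggests b_N = -5·6^(N - 1) - 1.
Base case (N = 1): the formula gives -6 = -6 = b_1.
For the inductive step, assume it holds for an arbitrary p ≥ 1, so b_p = -5·6^(p - 1) - 1.
Then b_{p+1} = 6·b_p + 5 = 6·(-5·6^(p - 1) - 1) + 5 = -5·6^p - 1 = -5·6^((p+1) - 1) - 1,
which is the claimed formula at N = p+1.
By the principle of mathematical induction, the result holds for all N ≥ 1.

b_N = -5·6^(N - 1) - 1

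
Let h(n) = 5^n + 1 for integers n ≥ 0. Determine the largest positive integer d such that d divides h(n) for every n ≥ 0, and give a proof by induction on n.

Computing the first values: h(0) = 2 and h(1) = 6; gcd(2, 6) = 2, so d ≤ 2.
We prove 2 | 5^n + 1 for all n ≥ 0 by induction on n.
When n = 0: h(0) = 2 = 2·(1), so 2 | h(0).
For the inductive step, assume it holds for an arbitrary j ≥ 0, i.e. 2 | h(j). Then
h(j+1) = 5^(j+1) + 1 = 5·(5^j + 1) - 4 = 5·h(j) - 4. The first term is divisible by 2 by the inductive hypothesis, and -4 is divisible by 2. Hence 2 | h(j+1).
This completes the induction.
Therefore the largest such d is 2.

d = 2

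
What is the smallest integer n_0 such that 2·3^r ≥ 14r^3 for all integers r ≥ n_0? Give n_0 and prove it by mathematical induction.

At r = 7: 4374 < 4802, so the inequality fails and n_0 ≥ 8. We prove 2·3^r ≥ 14r^3 for all r ≥ 8.
When r = 8: 2·3^r = 13122 and 14r^3 = 7168, so 13122 ≥ 7168.
Suppose the result is true for r = i, so 2·3^i ≥ 14i^3.
Then 2·3^(i + 1) = 3·(2·3^i) ≥ 3·(14i^3).
Also, for i ≥ 8 we have 3·(14i^3) ≥ 14(i+1)^3, since 3 ≥ (1 + 1/i)^3 for all i ≥ 8.
Combining, 2·3^(i + 1) ≥ 14(i+1)^3.
This completes the induction.
Hence the smallest such n_0 is 8.

n_0 = 8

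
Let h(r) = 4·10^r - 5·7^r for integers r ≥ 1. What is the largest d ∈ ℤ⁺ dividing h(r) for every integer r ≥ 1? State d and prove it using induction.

Computing the first values: h(1) = 5 and h(2) = 155; gcd(5, 155) = 5, so d ≤ 5.
We prove 5 | 4·10^r - 5·7^r for all r ≥ 1 by induction on r.
For the base case r = 1: h(1) = 5 = 5·(1), so 5 | h(1).
Inductive step: suppose the statement holds for some m ≥ 1, i.e. 5 | h(m). Then
h(m+1) − 10·h(m) = (4·10^(m+1) - 5·7^(m+1)) − 10·(4·10^m - 5·7^m) = (-5)·7^m·(7 − 10) = (15)·7^m. Since 5 | h(m) by the inductive hypothesis, 5 | 10·h(m); and 5 | 15 since 15 = 5·3. Therefore 5 | h(m+1).
By induction, the statement is established for all r ≥ 1.
Therefore the largest such d is 5.

d = 5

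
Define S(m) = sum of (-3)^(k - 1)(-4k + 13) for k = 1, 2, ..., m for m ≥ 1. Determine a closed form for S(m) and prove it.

We claim S(m) = (-3)^m(m - 3) + 3 for all m ≥ 1.
Base step (m = 1): S(1) = 9, and the closed form gives 9. They agree.
Suppose the result is true for m = k, so S(k) = (-3)^k(k - 3) + 3.
Then S(k+1) = S(k) + ((-3)^k(-4k + 9)) = ((-3)^k(k - 3) + 3) + ((-3)^k(-4k + 9)).
Simplifying, S(k+1) = -3(-3)^k·k + 6(-3)^k + 3 = (-3)^(k+1)((k+1) - 3) + 3,
which is the closed form with m = k+1.
This completes the induction.

S(m) = (-3)^m(m - 3) + 3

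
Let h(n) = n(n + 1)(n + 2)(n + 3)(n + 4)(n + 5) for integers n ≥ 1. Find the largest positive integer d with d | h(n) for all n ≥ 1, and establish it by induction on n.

Computing the first values: h(1) = 720 and h(2) = 5040; gcd(720, 5040) = 720, so d ≤ 720.
We prove 720 | n(n + 1)(n + 2)(n + 3)(n + 4)(n + 5) for all n ≥ 1 by induction on n.
Base step (n = 1): h(1) = 720 = 720·(1), so 720 | h(1).
Suppose the result is true for n = k, i.e. 720 | h(k). Then
h(k+1) − h(k) = (k+1)·(k+2)·(k+3)·(k+4)·(k+5)·(k+6) − k·(k+1)·(k+2)·(k+3)·(k+4)·(k+5) = (k+1)·(k+2)·(k+3)·(k+4)·(k+5)·[(k+6) − k] = 6·(k+1)·(k+2)·(k+3)·(k+4)·(k+5). The product of 5 consecutive integers is divisible by (5)! = 120, so h(k+1) − h(k) is divisible by 6·120 = 720. By the inductive hypothesis 720 | h(k), hence 720 | h(k+1).
This completes the induction.
Therefore the largest such d is 720.

d = 720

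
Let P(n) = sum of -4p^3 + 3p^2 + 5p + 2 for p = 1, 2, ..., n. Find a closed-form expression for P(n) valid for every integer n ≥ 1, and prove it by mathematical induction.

P(n) = -n(n^3 + n^2 - 3n - 5)

We claim P(n) = -n(n^3 + n^2 - 3n - 5) for all n ≥ 1.
When n = 1: P(1) = 6, and the closed form gives 6. They agree.
For the inductive step, assume it holds for an arbitrary p ≥ 1, so P(p) = p(-p^3 - p^2 + 3p + 5).
Then P(p+1) = P(p) + (-4p^3 - 9p^2 - p + 6) = (p(-p^3 - p^2 + 3p + 5)) + (-4p^3 - 9p^2 - p + 6).
Simplifying, P(p+1) = -(p + 1)(p^3 + 4p^2 + 2p - 6) = -(p+1)((p+1)^3 + (p+1)^2 - 3(p+1) - 5),
which is the closed form with n = p+1.
By the principle of mathematical induction, the result holds for all n ≥ 1.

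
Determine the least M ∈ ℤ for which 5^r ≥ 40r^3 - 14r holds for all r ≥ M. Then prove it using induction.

M = 6

At r = 5: 3125 < 4930, so the inequality fails and M ≥ 6. We prove 5^r ≥ 40r^3 - 14r for all r ≥ 6.
For the base case r = 6: 5^r = 15625 and 40r^3 - 14r = 8556, so 15625 ≥ 8556.
Inductive step: suppose the statement holds for some p ≥ 6, so 5^p ≥ 40p^3 - 14p.
Then 5^(p + 1) = 5·(5^p) ≥ 5·(40p^3 - 14p).
Also, for p ≥ 6 we have 5·(40p^3 - 14p) ≥ 40(p+1)^3 - 14(p+1), since 5·(40p^3 - 14p) − (40(p+1)^3 - 14(p+1)) = 160p^3 - 120p^2 - 176p - 26, which is nonnegative for all p ≥ 6.
Combining, 5^(p + 1) ≥ 40(p+1)^3 - 14(p+1).
By the principle of mathematical induction, the result holds for all r ≥ 6.
Hence the smallest such M is 6.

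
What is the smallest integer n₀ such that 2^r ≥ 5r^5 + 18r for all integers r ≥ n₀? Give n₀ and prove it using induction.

n₀ = 26

At r = 25: 33554432 < 48828575, so the inequality fails and n₀ ≥ 26. We prove 2^r ≥ 5r^5 + 18r for all r ≥ 26.
When r = 26: 2^r = 67108864 and 5r^5 + 18r = 59407348, so 67108864 ≥ 59407348.
Inductive step: assume the claim holds for r = m, so 2^m ≥ 5m^5 + 18m.
Then 2^(m + 1) = 2·(2^m) ≥ 2·(5m^5 + 18m).
Also, for m ≥ 26 we have 2·(5m^5 + 18m) ≥ 5(m+1)^5 + 18(m+1), since 2·(5m^5 + 18m) − (5(m+1)^5 + 18(m+1)) = 5m^5 - 25m^4 - 50m^3 - 50m^2 - 7m - 23, which is nonnegative for all m ≥ 26.
Combining, 2^(m + 1) ≥ 5(m+1)^5 + 18(m+1).
Hence, by induction on r, the claim holds for every r ≥ 26.
Hence the smallest such n₀ is 26.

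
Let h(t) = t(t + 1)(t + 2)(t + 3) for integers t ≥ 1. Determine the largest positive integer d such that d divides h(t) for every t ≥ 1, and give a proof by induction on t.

d = 24

Computing the first values: h(1) = 24 and h(2) = 120; gcd(24, 120) = 24, so d ≤ 24.
We prove 24 | t(t + 1)(t + 2)(t + 3) for all t ≥ 1 by induction on t.
For the base case t = 1: h(1) = 24 = 24·(1), so 24 | h(1).
Suppose the result is true for t = m, i.e. 24 | h(m). Then
h(m+1) − h(m) = (m+1)·(m+2)·(m+3)·(m+4) − m·(m+1)·(m+2)·(m+3) = (m+1)·(m+2)·(m+3)·[(m+4) − m] = 4·(m+1)·(m+2)·(m+3). The product of 3 consecutive integers is divisible by (3)! = 6, so h(m+1) − h(m) is divisible by 4·6 = 24. By the inductive hypothesis 24 | h(m), hence 24 | h(m+1).
This completes the induction.
Therefore the largest such d is 24.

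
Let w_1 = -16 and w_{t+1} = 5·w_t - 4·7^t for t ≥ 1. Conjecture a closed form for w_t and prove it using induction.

w_t = -2·5^(t - 1) - 2·7^t

Computing the first terms: w_1 = -16, w_2 = -108, w_3 = -736. This suggests w_t = -2·5^(t - 1) - 2·7^t.
For the base case t = 1: the formula gives -16 = -16 = w_1.
Inductive step: assume the claim holds for t = i, so w_i = -2·5^(i - 1) - 2·7^i.
Then w_{i+1} = 5·w_i - 4·7^i = 5·(-2·5^(i - 1) - 2·7^i) - 4·7^i = -2·5^i - 2·7^(i + 1) = -2·5^((i+1) - 1) - 2·7^(i+1),
which is the claimed formula at t = i+1.
Hence, by induction on t, the claim holds for every t ≥ 1.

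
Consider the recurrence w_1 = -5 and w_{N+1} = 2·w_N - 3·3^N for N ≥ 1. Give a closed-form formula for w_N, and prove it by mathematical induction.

Computing the first terms: w_1 = -5, w_2 = -19, w_3 = -65. This suggests w_N = 2^(N + 1) - 3^(N + 1).
Base step (N = 1): the formula gives -5 = -5 = w_1.
Suppose the result is true for N = k, so w_k = 2^(k + 1) - 3^(k + 1).
Then w_{k+1} = 2·w_k - 3·3^k = 2·(2^(k + 1) - 3^(k + 1)) - 3·3^k = 2^(k + 2) - 3^(k + 2) = 2^((k+1) + 1) - 3^((k+1) + 1),
which is the claimed formula at N = k+1.
This completes the induction.

w_N = 2^(N + 1) - 3^(N + 1)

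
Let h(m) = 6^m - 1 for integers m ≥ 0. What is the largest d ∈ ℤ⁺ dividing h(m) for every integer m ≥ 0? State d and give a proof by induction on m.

d = 5

Computing the first values: h(0) = 0 and h(1) = 5; gcd(0, 5) = 5, so d ≤ 5.
We prove 5 | 6^m - 1 for all m ≥ 0 by induction on m.
Base step (m = 0): h(0) = 0 = 5·(0), so 5 | h(0).
Inductive step: suppose the statement holds for some i ≥ 0, i.e. 5 | h(i). Then
h(i+1) = 6^(i+1) - 1 = 6·(6^i - 1) + 5 = 6·h(i) + 5. The first term is divisible by 5 by the inductive hypothesis, and 5 is divisible by 5. Hence 5 | h(i+1).
Hence, by induction on m, the claim holds for every m ≥ 0.
Therefore the largest such d is 5.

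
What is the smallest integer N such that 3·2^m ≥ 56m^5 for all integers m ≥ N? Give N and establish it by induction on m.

N = 29

At m = 28: 805306368 < 963780608, so the inequality fails and N ≥ 29. We prove 3·2^m ≥ 56m^5 for all m ≥ 29.
For the base case m = 29: 3·2^m = 1610612736 and 56m^5 = 1148624344, so 1610612736 ≥ 1148624344.
For the inductive step, assume it holds for an arbitrary k ≥ 29, so 3·2^k ≥ 56k^5.
Then 3·2^(k + 1) = 2·(3·2^k) ≥ 2·(56k^5).
Also, for k ≥ 29 we have 2·(56k^5) ≥ 56(k+1)^5, since 2 ≥ (1 + 1/k)^5 for all k ≥ 29.
Combining, 3·2^(k + 1) ≥ 56(k+1)^5.
Hence, by induction on m, the claim holds for every m ≥ 29.
Hence the smallest such N is 29.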